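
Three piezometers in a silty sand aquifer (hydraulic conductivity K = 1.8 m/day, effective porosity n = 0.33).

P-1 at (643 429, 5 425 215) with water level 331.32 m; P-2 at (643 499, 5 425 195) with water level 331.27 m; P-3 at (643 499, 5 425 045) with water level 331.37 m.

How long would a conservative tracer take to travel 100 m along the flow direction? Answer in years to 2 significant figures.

Three-point gradient (reference P-1): Δ to P-2 = (70, -20, -0.05), Δ to P-3 = (70, -170, +0.05).
∂h/∂x = -0.0009048, ∂h/∂y = -0.0006667 (det = -10500).
|∇h| = √(-0.0009048² + -0.0006667²) = 0.001124
Seepage velocity v = K·i/n = 1.8 × 0.001124 / 0.33 = 0.006131 m/day.
t = 100 / 0.006131 = 1.631e+04 days = 44.7 years.

45 years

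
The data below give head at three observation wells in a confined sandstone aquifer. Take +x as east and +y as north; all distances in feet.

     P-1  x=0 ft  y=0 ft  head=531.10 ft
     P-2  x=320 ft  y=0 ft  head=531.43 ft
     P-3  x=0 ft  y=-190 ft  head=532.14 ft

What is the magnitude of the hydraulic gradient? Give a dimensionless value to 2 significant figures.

0.0056

∂h/∂x = (531.43 − 531.10) / (320 − 0) = +0.001031
∂h/∂y = (532.14 − 531.10) / (-190 − 0) = -0.005474
|∇h| = √(0.001031² + -0.005474²) = 0.00557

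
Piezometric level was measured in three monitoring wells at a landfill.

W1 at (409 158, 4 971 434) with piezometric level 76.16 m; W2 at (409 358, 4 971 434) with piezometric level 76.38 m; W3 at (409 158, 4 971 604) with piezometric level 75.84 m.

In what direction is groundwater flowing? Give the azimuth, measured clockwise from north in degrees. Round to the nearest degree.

∂h/∂x = (76.38 − 76.16) / (409358 − 409158) = +0.001100
∂h/∂y = (75.84 − 76.16) / (4971604 − 4971434) = -0.001882
Flow direction (−∇h) has components (-0.001100 E, +0.001882 N).
Azimuth = atan2(E, N) = atan2(-0.001100, +0.001882) = 329.7° ≈ 330°.

330°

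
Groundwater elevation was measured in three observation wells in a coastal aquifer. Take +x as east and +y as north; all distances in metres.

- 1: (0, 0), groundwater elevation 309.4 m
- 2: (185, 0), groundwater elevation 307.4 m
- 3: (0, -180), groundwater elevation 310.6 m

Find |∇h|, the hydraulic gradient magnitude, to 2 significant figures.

0.013

∂h/∂x = (307.4 − 309.4) / (185 − 0) = -0.01081
∂h/∂y = (310.6 − 309.4) / (-180 − 0) = -0.006667
|∇h| = √(-0.01081² + -0.006667²) = 0.0127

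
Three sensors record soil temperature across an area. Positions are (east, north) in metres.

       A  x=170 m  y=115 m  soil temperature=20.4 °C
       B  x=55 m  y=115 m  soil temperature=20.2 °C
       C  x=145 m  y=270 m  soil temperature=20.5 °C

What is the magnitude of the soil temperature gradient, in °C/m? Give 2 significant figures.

0.0020 °C/m

Differences from A: to B (Δx, Δy, Δh) = (-115, 0, -0.2); to C = (-25, 155, +0.1).
Determinant of the coordinate differences = (-115)·155 − (-25)·0 = -17825.
∂T/∂x = [(-0.2)·155 − (+0.1)·0] / -17825 = +0.001739
∂T/∂y = [(-115)·(+0.1) − (-25)·(-0.2)] / -17825 = +0.0009257
|∇f| = √(0.001739² + 0.0009257²) = 0.00197 °C/m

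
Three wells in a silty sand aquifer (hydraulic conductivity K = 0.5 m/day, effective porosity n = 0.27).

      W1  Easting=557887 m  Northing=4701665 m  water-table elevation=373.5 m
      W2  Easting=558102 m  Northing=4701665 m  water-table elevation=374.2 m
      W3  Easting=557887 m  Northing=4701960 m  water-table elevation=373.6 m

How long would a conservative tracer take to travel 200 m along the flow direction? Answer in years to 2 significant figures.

90 years

∂h/∂x = (374.2 − 373.5) / (558102 − 557887) = +0.003256
∂h/∂y = (373.6 − 373.5) / (4701960 − 4701665) = +0.0003390
|∇h| = √(0.003256² + 0.0003390²) = 0.003274
Seepage velocity v = K·i/n = 0.5 × 0.003274 / 0.27 = 0.006063 m/day.
t = 200 / 0.006063 = 3.299e+04 days = 90.3 years.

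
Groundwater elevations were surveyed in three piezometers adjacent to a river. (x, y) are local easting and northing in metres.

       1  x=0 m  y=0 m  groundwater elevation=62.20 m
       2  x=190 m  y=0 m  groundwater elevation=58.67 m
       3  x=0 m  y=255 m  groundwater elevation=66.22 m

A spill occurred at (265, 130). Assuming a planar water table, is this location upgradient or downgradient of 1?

downgradient

∂h/∂x = (58.67 − 62.20) / (190 − 0) = -0.01858
∂h/∂y = (66.22 − 62.20) / (255 − 0) = +0.01576
Head at (265, 130) = 62.20 + (-0.01858)·(265) + (+0.01576)·(130) = 59.33 m.
That is lower than the 62.20 m at 1, so the point is downgradient.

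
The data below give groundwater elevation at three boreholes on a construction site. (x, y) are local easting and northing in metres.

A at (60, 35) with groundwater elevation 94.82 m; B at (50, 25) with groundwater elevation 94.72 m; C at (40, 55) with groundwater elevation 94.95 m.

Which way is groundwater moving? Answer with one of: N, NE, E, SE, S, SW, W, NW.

With h = a·x + b·y + c and A as origin, the differences give:
  (-10)·a + (-10)·b = -0.10
  (-20)·a + 20·b = +0.13
Eliminate b (×20 and ×(-10), subtract): -400·a = -0.700 → a = ∂h/∂x = +0.001750
Back-substitute: b = ∂h/∂y = +0.008250.
Flow = −∇h = (-0.001750 east, -0.008250 north), which points south.

S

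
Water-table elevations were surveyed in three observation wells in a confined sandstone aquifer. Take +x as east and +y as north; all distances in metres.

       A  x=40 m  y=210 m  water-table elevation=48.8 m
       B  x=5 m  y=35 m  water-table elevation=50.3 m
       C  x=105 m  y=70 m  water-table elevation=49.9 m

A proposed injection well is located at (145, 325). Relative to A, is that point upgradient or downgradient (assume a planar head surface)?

Three-point gradient (reference A): Δ to B = (-35, -175, +1.5), Δ to C = (65, -140, +1.1).
∂h/∂x = -0.001075, ∂h/∂y = -0.008356 (det = 16275).
Head at (145, 325) = 48.8 + (-0.001075)·(105) + (-0.008356)·(115) = 47.73 m.
That is lower than the 48.8 m at A, so the point is downgradient.

downgradient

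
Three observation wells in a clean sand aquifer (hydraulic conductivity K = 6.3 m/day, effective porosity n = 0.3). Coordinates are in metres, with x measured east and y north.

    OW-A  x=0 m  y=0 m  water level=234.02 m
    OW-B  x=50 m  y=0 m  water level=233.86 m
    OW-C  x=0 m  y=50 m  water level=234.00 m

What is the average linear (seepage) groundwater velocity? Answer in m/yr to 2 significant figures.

25 m/yr

∂h/∂x = (233.86 − 234.02) / (50 − 0) = -0.003200
∂h/∂y = (234.00 − 234.02) / (50 − 0) = -0.0004000
|∇h| = √(-0.003200² + -0.0004000²) = 0.003225
Seepage velocity v = K·i/n = 6.3 × 0.003225 / 0.3 = 0.06772 m/day = 24.73 m/yr.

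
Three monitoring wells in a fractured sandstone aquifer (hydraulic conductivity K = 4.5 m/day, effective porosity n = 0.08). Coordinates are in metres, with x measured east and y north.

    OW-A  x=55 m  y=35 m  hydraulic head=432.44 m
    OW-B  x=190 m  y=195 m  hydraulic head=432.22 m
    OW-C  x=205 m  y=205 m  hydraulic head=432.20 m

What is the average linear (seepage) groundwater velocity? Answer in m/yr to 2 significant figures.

With h = a·x + b·y + c and OW-A as origin, the differences give:
  135·a + 160·b = -0.22
  150·a + 170·b = -0.24
Eliminate b (×170 and ×160, subtract): -1050·a = 1.000 → a = ∂h/∂x = -0.0009524
Back-substitute: b = ∂h/∂y = -0.0005714.
|∇h| = √(-0.0009524² + -0.0005714²) = 0.001111
Seepage velocity v = K·i/n = 4.5 × 0.001111 / 0.08 = 0.06249 m/day = 22.82 m/yr.

23 m/yr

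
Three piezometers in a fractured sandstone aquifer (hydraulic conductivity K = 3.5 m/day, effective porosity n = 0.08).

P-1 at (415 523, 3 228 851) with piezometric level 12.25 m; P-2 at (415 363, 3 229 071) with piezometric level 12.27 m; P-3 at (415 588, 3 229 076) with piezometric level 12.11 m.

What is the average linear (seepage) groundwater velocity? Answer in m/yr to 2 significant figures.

13 m/yr

Differences from P-1: to P-2 (Δx, Δy, Δh) = (-160, 220, +0.02); to P-3 = (65, 225, -0.14).
Determinant of the coordinate differences = (-160)·225 − 65·220 = -50300.
∂h/∂x = [(+0.02)·225 − (-0.14)·220] / -50300 = -0.0007018
∂h/∂y = [(-160)·(-0.14) − 65·(+0.02)] / -50300 = -0.0004195
|∇h| = √(-0.0007018² + -0.0004195²) = 0.0008176
Seepage velocity v = K·i/n = 3.5 × 0.0008176 / 0.08 = 0.03577 m/day = 13.06 m/yr.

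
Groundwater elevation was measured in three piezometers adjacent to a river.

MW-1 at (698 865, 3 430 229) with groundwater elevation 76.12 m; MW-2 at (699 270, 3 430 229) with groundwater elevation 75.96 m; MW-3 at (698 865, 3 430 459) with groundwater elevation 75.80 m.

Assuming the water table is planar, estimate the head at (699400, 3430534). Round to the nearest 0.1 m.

∂h/∂x = (75.96 − 76.12) / (699270 − 698865) = -0.0003951
∂h/∂y = (75.80 − 76.12) / (3430459 − 3430229) = -0.001391
h(699400, 3430534) = 76.12 + (-0.0003951)·(535) + (-0.001391)·(305) = 76.12 -0.211 -0.424 = 75.484 m.

75.5 m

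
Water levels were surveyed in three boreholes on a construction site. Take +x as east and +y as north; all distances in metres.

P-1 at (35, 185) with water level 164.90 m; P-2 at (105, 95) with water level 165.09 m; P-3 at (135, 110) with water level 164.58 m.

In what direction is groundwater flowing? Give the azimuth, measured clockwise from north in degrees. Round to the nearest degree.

046°

Three-point gradient (reference P-1): Δ to P-2 = (70, -90, +0.19), Δ to P-3 = (100, -75, -0.32).
∂h/∂x = -0.01148, ∂h/∂y = -0.01104 (det = 3750).
Flow direction (−∇h) has components (+0.01148 E, +0.01104 N).
Azimuth = atan2(E, N) = atan2(+0.01148, +0.01104) = 46.1° ≈ 046°.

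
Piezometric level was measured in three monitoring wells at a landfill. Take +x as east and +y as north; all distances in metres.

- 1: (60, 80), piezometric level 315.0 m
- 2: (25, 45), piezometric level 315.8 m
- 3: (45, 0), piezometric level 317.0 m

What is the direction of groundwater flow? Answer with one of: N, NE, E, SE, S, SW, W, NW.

Taking 1 as reference: 2−1 = (-35, -35, +0.8); 3−1 = (-15, -80, +2.0).
Solve a·Δx + b·Δy = Δh: det = (-35)·(-80) − (-15)·(-35) = 2275.
∂h/∂x = [(+0.8)·(-80) − (+2.0)·(-35)] / 2275 = +0.002637
∂h/∂y = [(-35)·(+2.0) − (-15)·(+0.8)] / 2275 = -0.02549
Flow = −∇h = (-0.002637 east, +0.02549 north), which points north.

N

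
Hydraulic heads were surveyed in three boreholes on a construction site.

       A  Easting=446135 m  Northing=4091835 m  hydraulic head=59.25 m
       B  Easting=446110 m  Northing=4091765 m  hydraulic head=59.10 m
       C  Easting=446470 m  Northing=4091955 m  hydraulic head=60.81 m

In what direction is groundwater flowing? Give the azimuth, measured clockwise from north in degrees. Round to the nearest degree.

263°

With h = a·x + b·y + c and A as origin, the differences give:
  (-25)·a + (-70)·b = -0.15
  335·a + 120·b = +1.56
Eliminate b (×120 and ×(-70), subtract): 20450·a = 91.200 → a = ∂h/∂x = +0.004460
Back-substitute: b = ∂h/∂y = +0.0005501.
Flow direction (−∇h) has components (-0.004460 E, -0.0005501 N).
Azimuth = atan2(E, N) = atan2(-0.004460, -0.0005501) = 263.0° ≈ 263°.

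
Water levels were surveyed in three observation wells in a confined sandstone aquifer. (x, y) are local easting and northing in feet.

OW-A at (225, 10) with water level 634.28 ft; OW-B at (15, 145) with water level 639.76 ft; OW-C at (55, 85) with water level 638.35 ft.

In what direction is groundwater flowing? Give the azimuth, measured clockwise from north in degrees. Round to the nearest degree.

119°

With h = a·x + b·y + c and OW-A as origin, the differences give:
  (-210)·a + 135·b = +5.48
  (-170)·a + 75·b = +4.07
Eliminate b (×75 and ×135, subtract): 7200·a = -138.450 → a = ∂h/∂x = -0.01923
Back-substitute: b = ∂h/∂y = +0.01068.
Flow direction (−∇h) has components (+0.01923 E, -0.01068 N).
Azimuth = atan2(E, N) = atan2(+0.01923, -0.01068) = 119.0° ≈ 119°.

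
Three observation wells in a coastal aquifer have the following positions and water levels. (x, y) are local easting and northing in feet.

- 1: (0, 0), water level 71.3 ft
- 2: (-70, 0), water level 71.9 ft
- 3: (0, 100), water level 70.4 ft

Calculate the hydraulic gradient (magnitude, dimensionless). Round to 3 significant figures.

∂h/∂x = (71.9 − 71.3) / (-70 − 0) = -0.008571
∂h/∂y = (70.4 − 71.3) / (100 − 0) = -0.009000
|∇h| = √(-0.008571² + -0.009000²) = 0.01243

0.0124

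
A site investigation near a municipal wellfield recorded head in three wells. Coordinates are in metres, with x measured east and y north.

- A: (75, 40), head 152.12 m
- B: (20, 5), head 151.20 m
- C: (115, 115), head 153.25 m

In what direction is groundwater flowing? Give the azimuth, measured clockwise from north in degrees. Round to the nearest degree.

229°

Differences from A: to B (Δx, Δy, Δh) = (-55, -35, -0.92); to C = (40, 75, +1.13).
Solve a·Δx + b·Δy = Δh: det = (-55)·75 − 40·(-35) = -2725.
∂h/∂x = [(-0.92)·75 − (+1.13)·(-35)] / -2725 = +0.01081
∂h/∂y = [(-55)·(+1.13) − 40·(-0.92)] / -2725 = +0.009303
Flow direction (−∇h) has components (-0.01081 E, -0.009303 N).
Azimuth = atan2(E, N) = atan2(-0.01081, -0.009303) = 229.3° ≈ 229°.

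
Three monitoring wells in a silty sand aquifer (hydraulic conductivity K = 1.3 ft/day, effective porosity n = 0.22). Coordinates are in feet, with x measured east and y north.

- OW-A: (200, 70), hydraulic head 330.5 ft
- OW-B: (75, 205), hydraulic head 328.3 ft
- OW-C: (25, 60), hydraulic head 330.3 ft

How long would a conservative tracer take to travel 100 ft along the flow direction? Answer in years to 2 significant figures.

3.2 years

Differences from OW-A: to OW-B (Δx, Δy, Δh) = (-125, 135, -2.2); to OW-C = (-175, -10, -0.2).
Solve a·Δx + b·Δy = Δh: det = (-125)·(-10) − (-175)·135 = 24875.
∂h/∂x = [(-2.2)·(-10) − (-0.2)·135] / 24875 = +0.001970
∂h/∂y = [(-125)·(-0.2) − (-175)·(-2.2)] / 24875 = -0.01447
|∇h| = √(0.001970² + -0.01447²) = 0.0146
Seepage velocity v = K·i/n = 1.3 × 0.0146 / 0.22 = 0.08627 ft/day.
t = 100 / 0.08627 = 1159 days = 3.17 years.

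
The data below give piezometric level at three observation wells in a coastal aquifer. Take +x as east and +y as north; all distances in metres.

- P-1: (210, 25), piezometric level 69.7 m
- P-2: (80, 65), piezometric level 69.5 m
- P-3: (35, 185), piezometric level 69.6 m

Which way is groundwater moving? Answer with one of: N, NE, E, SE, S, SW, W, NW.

SW

Taking P-1 as reference: P-2−P-1 = (-130, 40, -0.2); P-3−P-1 = (-175, 160, -0.1).
Solve a·Δx + b·Δy = Δh: det = (-130)·160 − (-175)·40 = -13800.
∂h/∂x = [(-0.2)·160 − (-0.1)·40] / -13800 = +0.002029
∂h/∂y = [(-130)·(-0.1) − (-175)·(-0.2)] / -13800 = +0.001594
Flow = −∇h = (-0.002029 east, -0.001594 north), which points southwest.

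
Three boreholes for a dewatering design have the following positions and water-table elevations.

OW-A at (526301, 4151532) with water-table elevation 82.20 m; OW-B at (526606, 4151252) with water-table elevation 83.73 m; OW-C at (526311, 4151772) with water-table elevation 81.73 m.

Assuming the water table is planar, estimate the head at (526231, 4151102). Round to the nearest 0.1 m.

Differences from OW-A: to OW-B (Δx, Δy, Δh) = (305, -280, +1.53); to OW-C = (10, 240, -0.47).
Solve a·Δx + b·Δy = Δh: det = 305·240 − 10·(-280) = 76000.
∂h/∂x = [(+1.53)·240 − (-0.47)·(-280)] / 76000 = +0.003100
∂h/∂y = [305·(-0.47) − 10·(+1.53)] / 76000 = -0.002087
h(526231, 4151102) = 82.20 + (+0.003100)·(-70) + (-0.002087)·(-430) = 82.20 -0.217 +0.898 = 82.881 m.

82.9 m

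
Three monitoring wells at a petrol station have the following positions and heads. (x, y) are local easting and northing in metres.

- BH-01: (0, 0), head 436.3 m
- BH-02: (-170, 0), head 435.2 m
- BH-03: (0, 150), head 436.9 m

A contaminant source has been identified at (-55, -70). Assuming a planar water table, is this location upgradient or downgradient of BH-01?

downgradient

∂h/∂x = (435.2 − 436.3) / (-170 − 0) = +0.006471
∂h/∂y = (436.9 − 436.3) / (150 − 0) = +0.004000
Head at (-55, -70) = 436.3 + (+0.006471)·(-55) + (+0.004000)·(-70) = 435.66 m.
That is lower than the 436.3 m at BH-01, so the point is downgradient.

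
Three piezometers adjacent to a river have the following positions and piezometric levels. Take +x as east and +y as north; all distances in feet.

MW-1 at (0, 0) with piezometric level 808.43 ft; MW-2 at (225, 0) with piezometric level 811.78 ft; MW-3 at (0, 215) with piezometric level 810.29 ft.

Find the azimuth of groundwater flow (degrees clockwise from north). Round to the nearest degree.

∂h/∂x = (811.78 − 808.43) / (225 − 0) = +0.01489
∂h/∂y = (810.29 − 808.43) / (215 − 0) = +0.008651
Flow direction (−∇h) has components (-0.01489 E, -0.008651 N).
Azimuth = atan2(E, N) = atan2(-0.01489, -0.008651) = 239.8° ≈ 240°.

240°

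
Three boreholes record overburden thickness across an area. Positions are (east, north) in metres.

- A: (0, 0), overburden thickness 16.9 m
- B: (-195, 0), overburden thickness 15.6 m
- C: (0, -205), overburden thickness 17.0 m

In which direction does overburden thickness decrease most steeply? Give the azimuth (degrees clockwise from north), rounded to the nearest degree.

274°

∂d/∂x = (15.6 − 16.9) / (-195 − 0) = +0.006667
∂d/∂y = (17.0 − 16.9) / (-205 − 0) = -0.0004878
Steepest decrease is along −∇f: components (-0.006667 E, +0.0004878 N).
Azimuth = atan2(-0.006667, +0.0004878) = 274.2° ≈ 274°.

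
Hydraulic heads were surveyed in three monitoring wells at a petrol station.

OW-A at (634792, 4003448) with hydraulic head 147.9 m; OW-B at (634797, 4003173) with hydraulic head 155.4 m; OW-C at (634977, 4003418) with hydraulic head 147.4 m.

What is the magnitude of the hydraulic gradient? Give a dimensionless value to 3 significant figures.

With h = a·x + b·y + c and OW-A as origin, the differences give:
  5·a + (-275)·b = +7.5
  185·a + (-30)·b = -0.5
Eliminate b (×(-30) and ×(-275), subtract): 50725·a = -362.50 → a = ∂h/∂x = -0.007146
Back-substitute: b = ∂h/∂y = -0.02740.
|∇h| = √(-0.007146² + -0.02740²) = 0.02832

0.0283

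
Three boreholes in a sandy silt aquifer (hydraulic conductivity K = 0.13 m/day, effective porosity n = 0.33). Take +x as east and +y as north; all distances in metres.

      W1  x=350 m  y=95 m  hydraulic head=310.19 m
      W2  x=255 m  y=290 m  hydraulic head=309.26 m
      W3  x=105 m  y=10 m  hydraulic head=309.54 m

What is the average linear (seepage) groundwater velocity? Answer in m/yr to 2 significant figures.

Three-point gradient (reference W1): Δ to W2 = (-95, 195, -0.93), Δ to W3 = (-245, -85, -0.65).
∂h/∂x = +0.003685, ∂h/∂y = -0.002974 (det = 55850).
|∇h| = √(0.003685² + -0.002974²) = 0.004735
Seepage velocity v = K·i/n = 0.13 × 0.004735 / 0.33 = 0.001865 m/day = 0.6812 m/yr.

0.68 m/yr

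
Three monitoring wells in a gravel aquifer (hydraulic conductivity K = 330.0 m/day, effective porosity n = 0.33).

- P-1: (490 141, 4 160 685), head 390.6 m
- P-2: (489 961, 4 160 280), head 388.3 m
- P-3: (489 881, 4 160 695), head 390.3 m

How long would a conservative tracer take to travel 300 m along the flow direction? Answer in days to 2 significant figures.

Differences from P-1: to P-2 (Δx, Δy, Δh) = (-180, -405, -2.3); to P-3 = (-260, 10, -0.3).
Solve a·Δx + b·Δy = Δh: det = (-180)·10 − (-260)·(-405) = -107100.
∂h/∂x = [(-2.3)·10 − (-0.3)·(-405)] / -107100 = +0.001349
∂h/∂y = [(-180)·(-0.3) − (-260)·(-2.3)] / -107100 = +0.005079
|∇h| = √(0.001349² + 0.005079²) = 0.005255
Seepage velocity v = K·i/n = 330.0 × 0.005255 / 0.33 = 5.255 m/day.
t = 300 / 5.255 = 57.09 days.

57 days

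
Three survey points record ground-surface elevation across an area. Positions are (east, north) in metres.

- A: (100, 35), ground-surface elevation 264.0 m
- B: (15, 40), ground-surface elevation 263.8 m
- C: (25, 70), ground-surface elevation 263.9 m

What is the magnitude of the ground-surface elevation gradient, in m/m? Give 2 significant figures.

0.0035 m/m

With z = a·x + b·y + c and A as origin, the differences give:
  (-85)·a + 5·b = -0.2
  (-75)·a + 35·b = -0.1
Eliminate b (×35 and ×5, subtract): -2600·a = -6.50 → a = ∂z/∂x = +0.002500
Back-substitute: b = ∂z/∂y = +0.002500.
|∇f| = √(0.002500² + 0.002500²) = 0.003536 m/m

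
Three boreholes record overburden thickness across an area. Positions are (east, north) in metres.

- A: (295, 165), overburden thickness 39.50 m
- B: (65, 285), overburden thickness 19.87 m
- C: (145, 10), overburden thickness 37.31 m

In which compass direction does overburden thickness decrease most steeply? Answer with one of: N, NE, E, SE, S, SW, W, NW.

With d = a·x + b·y + c and A as origin, the differences give:
  (-230)·a + 120·b = -19.63
  (-150)·a + (-155)·b = -2.19
Eliminate b (×(-155) and ×120, subtract): 53650·a = 3305.450 → a = ∂d/∂x = +0.06161
Back-substitute: b = ∂d/∂y = -0.04549.
Steepest decrease is along −∇f = (-0.06161 E, +0.04549 N) → northwest.

NW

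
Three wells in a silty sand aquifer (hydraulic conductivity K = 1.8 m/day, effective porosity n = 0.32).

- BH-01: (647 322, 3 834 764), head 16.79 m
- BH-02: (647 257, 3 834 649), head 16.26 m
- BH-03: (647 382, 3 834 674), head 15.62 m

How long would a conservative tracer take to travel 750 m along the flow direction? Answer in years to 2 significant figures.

Differences from BH-01: to BH-02 (Δx, Δy, Δh) = (-65, -115, -0.53); to BH-03 = (60, -90, -1.17).
Solve a·Δx + b·Δy = Δh: det = (-65)·(-90) − 60·(-115) = 12750.
∂h/∂x = [(-0.53)·(-90) − (-1.17)·(-115)] / 12750 = -0.006812
∂h/∂y = [(-65)·(-1.17) − 60·(-0.53)] / 12750 = +0.008459
|∇h| = √(-0.006812² + 0.008459²) = 0.01086
Seepage velocity v = K·i/n = 1.8 × 0.01086 / 0.32 = 0.06109 m/day.
t = 750 / 0.06109 = 1.228e+04 days = 33.6 years.

34 years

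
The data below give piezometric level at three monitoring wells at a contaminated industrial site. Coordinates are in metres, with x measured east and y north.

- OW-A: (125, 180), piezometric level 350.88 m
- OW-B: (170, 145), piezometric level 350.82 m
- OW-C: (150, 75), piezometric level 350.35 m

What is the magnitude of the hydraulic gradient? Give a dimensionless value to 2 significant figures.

Three-point gradient (reference OW-A): Δ to OW-B = (45, -35, -0.06), Δ to OW-C = (25, -105, -0.53).
∂h/∂x = +0.003182, ∂h/∂y = +0.005805 (det = -3850).
|∇h| = √(0.003182² + 0.005805²) = 0.00662

0.0066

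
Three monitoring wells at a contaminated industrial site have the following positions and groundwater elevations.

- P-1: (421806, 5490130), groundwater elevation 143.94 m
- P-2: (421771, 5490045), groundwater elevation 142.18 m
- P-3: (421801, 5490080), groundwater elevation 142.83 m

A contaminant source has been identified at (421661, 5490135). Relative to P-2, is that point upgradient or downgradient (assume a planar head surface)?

Taking P-1 as reference: P-2−P-1 = (-35, -85, -1.76); P-3−P-1 = (-5, -50, -1.11).
Solve a·Δx + b·Δy = Δh: det = (-35)·(-50) − (-5)·(-85) = 1325.
∂h/∂x = [(-1.76)·(-50) − (-1.11)·(-85)] / 1325 = -0.004792
∂h/∂y = [(-35)·(-1.11) − (-5)·(-1.76)] / 1325 = +0.02268
Head at (421661, 5490135) = 143.94 + (-0.004792)·(-145) + (+0.02268)·(5) = 144.75 m.
That is higher than the 142.18 m at P-2, so the point is upgradient.

upgradient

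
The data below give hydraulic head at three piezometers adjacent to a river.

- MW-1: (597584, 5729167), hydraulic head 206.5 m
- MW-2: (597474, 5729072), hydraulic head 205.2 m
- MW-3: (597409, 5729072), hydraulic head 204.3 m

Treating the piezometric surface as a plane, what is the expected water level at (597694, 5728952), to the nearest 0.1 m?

With h = a·x + b·y + c and MW-1 as origin, the differences give:
  (-110)·a + (-95)·b = -1.3
  (-175)·a + (-95)·b = -2.2
Eliminate b (×(-95) and ×(-95), subtract): -6175·a = -85.50 → a = ∂h/∂x = +0.01385
Back-substitute: b = ∂h/∂y = -0.002348.
h(597694, 5728952) = 206.5 + (+0.01385)·(110) + (-0.002348)·(-215) = 206.5 +1.523 +0.505 = 208.528 m.

208.5 m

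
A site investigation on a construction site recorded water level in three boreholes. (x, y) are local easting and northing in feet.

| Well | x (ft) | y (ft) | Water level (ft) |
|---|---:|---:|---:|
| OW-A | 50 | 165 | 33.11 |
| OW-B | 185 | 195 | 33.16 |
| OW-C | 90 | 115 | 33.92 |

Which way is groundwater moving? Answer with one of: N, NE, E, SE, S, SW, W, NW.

Differences from OW-A: to OW-B (Δx, Δy, Δh) = (135, 30, +0.05); to OW-C = (40, -50, +0.81).
Solve a·Δx + b·Δy = Δh: det = 135·(-50) − 40·30 = -7950.
∂h/∂x = [(+0.05)·(-50) − (+0.81)·30] / -7950 = +0.003371
∂h/∂y = [135·(+0.81) − 40·(+0.05)] / -7950 = -0.01350
Flow = −∇h = (-0.003371 east, +0.01350 north), which points north.

N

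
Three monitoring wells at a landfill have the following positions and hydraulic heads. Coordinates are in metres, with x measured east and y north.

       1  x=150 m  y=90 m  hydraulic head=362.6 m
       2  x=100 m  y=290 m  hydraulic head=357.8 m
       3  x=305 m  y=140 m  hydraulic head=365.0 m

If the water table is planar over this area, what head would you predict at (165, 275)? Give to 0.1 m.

Taking 1 as reference: 2−1 = (-50, 200, -4.8); 3−1 = (155, 50, +2.4).
Determinant of the coordinate differences = (-50)·50 − 155·200 = -33500.
∂h/∂x = [(-4.8)·50 − (+2.4)·200] / -33500 = +0.02149
∂h/∂y = [(-50)·(+2.4) − 155·(-4.8)] / -33500 = -0.01863
h(165, 275) = 362.6 + (+0.02149)·(15) + (-0.01863)·(185) = 362.6 +0.322 -3.446 = 359.476 m.

359.5 m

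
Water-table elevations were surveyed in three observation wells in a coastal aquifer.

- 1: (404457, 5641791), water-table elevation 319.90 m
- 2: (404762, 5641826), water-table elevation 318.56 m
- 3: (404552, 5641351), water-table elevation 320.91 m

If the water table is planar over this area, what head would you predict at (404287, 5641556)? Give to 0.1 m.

321.3 m

Taking 1 as reference: 2−1 = (305, 35, -1.34); 3−1 = (95, -440, +1.01).
Solve a·Δx + b·Δy = Δh: det = 305·(-440) − 95·35 = -137525.
∂h/∂x = [(-1.34)·(-440) − (+1.01)·35] / -137525 = -0.004030
∂h/∂y = [305·(+1.01) − 95·(-1.34)] / -137525 = -0.003166
h(404287, 5641556) = 319.90 + (-0.004030)·(-170) + (-0.003166)·(-235) = 319.90 +0.685 +0.744 = 321.329 m.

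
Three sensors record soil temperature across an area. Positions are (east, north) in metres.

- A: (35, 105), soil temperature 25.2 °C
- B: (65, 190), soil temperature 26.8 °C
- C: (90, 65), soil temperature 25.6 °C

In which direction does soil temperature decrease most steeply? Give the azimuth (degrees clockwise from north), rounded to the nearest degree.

Taking A as reference: B−A = (30, 85, +1.6); C−A = (55, -40, +0.4).
Determinant of the coordinate differences = 30·(-40) − 55·85 = -5875.
∂T/∂x = [(+1.6)·(-40) − (+0.4)·85] / -5875 = +0.01668
∂T/∂y = [30·(+0.4) − 55·(+1.6)] / -5875 = +0.01294
Steepest decrease is along −∇f: components (-0.01668 E, -0.01294 N).
Azimuth = atan2(-0.01668, -0.01294) = 232.2° ≈ 232°.

232°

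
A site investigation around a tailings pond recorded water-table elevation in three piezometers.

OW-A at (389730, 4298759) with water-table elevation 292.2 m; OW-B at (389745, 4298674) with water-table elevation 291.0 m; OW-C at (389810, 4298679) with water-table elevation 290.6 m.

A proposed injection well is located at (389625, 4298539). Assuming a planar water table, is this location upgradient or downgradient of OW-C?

Differences from OW-A: to OW-B (Δx, Δy, Δh) = (15, -85, -1.2); to OW-C = (80, -80, -1.6).
Solve a·Δx + b·Δy = Δh: det = 15·(-80) − 80·(-85) = 5600.
∂h/∂x = [(-1.2)·(-80) − (-1.6)·(-85)] / 5600 = -0.007143
∂h/∂y = [15·(-1.6) − 80·(-1.2)] / 5600 = +0.01286
Head at (389625, 4298539) = 292.2 + (-0.007143)·(-105) + (+0.01286)·(-220) = 290.12 m.
That is lower than the 290.6 m at OW-C, so the point is downgradient.

downgradient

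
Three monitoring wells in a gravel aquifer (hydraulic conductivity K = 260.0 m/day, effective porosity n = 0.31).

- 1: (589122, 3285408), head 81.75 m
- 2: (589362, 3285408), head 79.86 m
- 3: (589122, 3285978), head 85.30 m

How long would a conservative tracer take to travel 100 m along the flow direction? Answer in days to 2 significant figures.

12 days

∂h/∂x = (79.86 − 81.75) / (589362 − 589122) = -0.007875
∂h/∂y = (85.30 − 81.75) / (3285978 − 3285408) = +0.006228
|∇h| = √(-0.007875² + 0.006228²) = 0.01004
Seepage velocity v = K·i/n = 260.0 × 0.01004 / 0.31 = 8.421 m/day.
t = 100 / 8.421 = 11.88 days.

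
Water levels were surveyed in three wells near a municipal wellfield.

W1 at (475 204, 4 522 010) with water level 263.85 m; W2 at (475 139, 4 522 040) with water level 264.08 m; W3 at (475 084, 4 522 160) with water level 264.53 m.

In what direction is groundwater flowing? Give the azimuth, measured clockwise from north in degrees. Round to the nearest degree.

Taking W1 as reference: W2−W1 = (-65, 30, +0.23); W3−W1 = (-120, 150, +0.68).
Determinant of the coordinate differences = (-65)·150 − (-120)·30 = -6150.
∂h/∂x = [(+0.23)·150 − (+0.68)·30] / -6150 = -0.002293
∂h/∂y = [(-65)·(+0.68) − (-120)·(+0.23)] / -6150 = +0.002699
Flow direction (−∇h) has components (+0.002293 E, -0.002699 N).
Azimuth = atan2(E, N) = atan2(+0.002293, -0.002699) = 139.7° ≈ 140°.

140°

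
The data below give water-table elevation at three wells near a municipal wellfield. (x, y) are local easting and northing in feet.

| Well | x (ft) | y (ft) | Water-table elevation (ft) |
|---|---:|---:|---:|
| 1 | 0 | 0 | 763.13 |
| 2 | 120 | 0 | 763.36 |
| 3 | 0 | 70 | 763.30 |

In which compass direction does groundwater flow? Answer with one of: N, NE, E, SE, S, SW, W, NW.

∂h/∂x = (763.36 − 763.13) / (120 − 0) = +0.001917
∂h/∂y = (763.30 − 763.13) / (70 − 0) = +0.002429
Flow = −∇h = (-0.001917 east, -0.002429 north), which points southwest.

SW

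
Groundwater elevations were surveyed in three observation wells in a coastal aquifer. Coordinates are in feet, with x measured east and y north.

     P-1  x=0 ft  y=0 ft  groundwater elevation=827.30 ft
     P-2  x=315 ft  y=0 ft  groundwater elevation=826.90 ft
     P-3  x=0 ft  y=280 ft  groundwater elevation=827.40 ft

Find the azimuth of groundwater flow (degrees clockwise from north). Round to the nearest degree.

106°

∂h/∂x = (826.90 − 827.30) / (315 − 0) = -0.001270
∂h/∂y = (827.40 − 827.30) / (280 − 0) = +0.0003571
Flow direction (−∇h) has components (+0.001270 E, -0.0003571 N).
Azimuth = atan2(E, N) = atan2(+0.001270, -0.0003571) = 105.7° ≈ 106°.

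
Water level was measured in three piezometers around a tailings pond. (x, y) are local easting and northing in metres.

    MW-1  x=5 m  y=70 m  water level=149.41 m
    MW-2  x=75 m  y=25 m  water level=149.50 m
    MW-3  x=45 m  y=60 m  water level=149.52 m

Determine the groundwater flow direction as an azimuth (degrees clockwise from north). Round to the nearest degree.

225°

Three-point gradient (reference MW-1): Δ to MW-2 = (70, -45, +0.09), Δ to MW-3 = (40, -10, +0.11).
∂h/∂x = +0.003682, ∂h/∂y = +0.003727 (det = 1100).
Flow direction (−∇h) has components (-0.003682 E, -0.003727 N).
Azimuth = atan2(E, N) = atan2(-0.003682, -0.003727) = 224.6° ≈ 225°.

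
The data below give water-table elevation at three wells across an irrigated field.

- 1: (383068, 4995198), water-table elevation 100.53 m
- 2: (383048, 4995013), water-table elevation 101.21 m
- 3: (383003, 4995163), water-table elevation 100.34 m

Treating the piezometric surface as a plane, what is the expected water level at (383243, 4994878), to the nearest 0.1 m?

Taking 1 as reference: 2−1 = (-20, -185, +0.68); 3−1 = (-65, -35, -0.19).
Determinant of the coordinate differences = (-20)·(-35) − (-65)·(-185) = -11325.
∂h/∂x = [(+0.68)·(-35) − (-0.19)·(-185)] / -11325 = +0.005205
∂h/∂y = [(-20)·(-0.19) − (-65)·(+0.68)] / -11325 = -0.004238
h(383243, 4994878) = 100.53 + (+0.005205)·(175) + (-0.004238)·(-320) = 100.53 +0.911 +1.356 = 102.797 m.

102.8 m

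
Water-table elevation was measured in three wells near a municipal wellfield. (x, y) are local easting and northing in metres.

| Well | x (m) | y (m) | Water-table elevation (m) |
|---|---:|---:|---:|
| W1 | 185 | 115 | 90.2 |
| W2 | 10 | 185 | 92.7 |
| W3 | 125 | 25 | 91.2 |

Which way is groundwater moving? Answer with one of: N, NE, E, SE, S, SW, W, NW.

Taking W1 as reference: W2−W1 = (-175, 70, +2.5); W3−W1 = (-60, -90, +1.0).
Determinant of the coordinate differences = (-175)·(-90) − (-60)·70 = 19950.
∂h/∂x = [(+2.5)·(-90) − (+1.0)·70] / 19950 = -0.01479
∂h/∂y = [(-175)·(+1.0) − (-60)·(+2.5)] / 19950 = -0.001253
Flow = −∇h = (+0.01479 east, +0.001253 north), which points east.

E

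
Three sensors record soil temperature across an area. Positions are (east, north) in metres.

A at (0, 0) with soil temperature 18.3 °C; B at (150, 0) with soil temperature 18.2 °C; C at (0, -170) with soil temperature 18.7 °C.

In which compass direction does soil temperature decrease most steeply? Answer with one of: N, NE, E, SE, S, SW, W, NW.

∂T/∂x = (18.2 − 18.3) / (150 − 0) = -0.0006667
∂T/∂y = (18.7 − 18.3) / (-170 − 0) = -0.002353
Steepest decrease is along −∇f = (+0.0006667 E, +0.002353 N) → north.

N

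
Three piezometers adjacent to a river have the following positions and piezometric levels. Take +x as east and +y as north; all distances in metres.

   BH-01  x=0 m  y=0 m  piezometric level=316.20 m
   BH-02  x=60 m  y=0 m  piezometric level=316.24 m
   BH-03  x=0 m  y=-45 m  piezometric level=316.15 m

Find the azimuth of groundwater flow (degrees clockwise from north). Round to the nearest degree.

211°

∂h/∂x = (316.24 − 316.20) / (60 − 0) = +0.0006667
∂h/∂y = (316.15 − 316.20) / (-45 − 0) = +0.001111
Flow direction (−∇h) has components (-0.0006667 E, -0.001111 N).
Azimuth = atan2(E, N) = atan2(-0.0006667, -0.001111) = 211.0° ≈ 211°.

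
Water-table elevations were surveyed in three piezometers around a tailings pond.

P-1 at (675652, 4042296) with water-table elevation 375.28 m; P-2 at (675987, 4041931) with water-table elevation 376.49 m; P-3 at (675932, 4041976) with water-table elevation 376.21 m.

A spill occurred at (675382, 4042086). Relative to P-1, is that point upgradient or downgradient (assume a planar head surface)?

Taking P-1 as reference: P-2−P-1 = (335, -365, +1.21); P-3−P-1 = (280, -320, +0.93).
Determinant of the coordinate differences = 335·(-320) − 280·(-365) = -5000.
∂h/∂x = [(+1.21)·(-320) − (+0.93)·(-365)] / -5000 = +0.009550
∂h/∂y = [335·(+0.93) − 280·(+1.21)] / -5000 = +0.005450
Head at (675382, 4042086) = 375.28 + (+0.009550)·(-270) + (+0.005450)·(-210) = 371.56 m.
That is lower than the 375.28 m at P-1, so the point is downgradient.

downgradient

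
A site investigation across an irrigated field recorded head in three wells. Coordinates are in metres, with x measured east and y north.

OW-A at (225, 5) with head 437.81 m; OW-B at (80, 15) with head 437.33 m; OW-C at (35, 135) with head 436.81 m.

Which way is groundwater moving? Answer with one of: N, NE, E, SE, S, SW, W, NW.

NW

Taking OW-A as reference: OW-B−OW-A = (-145, 10, -0.48); OW-C−OW-A = (-190, 130, -1.00).
Determinant of the coordinate differences = (-145)·130 − (-190)·10 = -16950.
∂h/∂x = [(-0.48)·130 − (-1.00)·10] / -16950 = +0.003091
∂h/∂y = [(-145)·(-1.00) − (-190)·(-0.48)] / -16950 = -0.003174
Flow = −∇h = (-0.003091 east, +0.003174 north), which points northwest.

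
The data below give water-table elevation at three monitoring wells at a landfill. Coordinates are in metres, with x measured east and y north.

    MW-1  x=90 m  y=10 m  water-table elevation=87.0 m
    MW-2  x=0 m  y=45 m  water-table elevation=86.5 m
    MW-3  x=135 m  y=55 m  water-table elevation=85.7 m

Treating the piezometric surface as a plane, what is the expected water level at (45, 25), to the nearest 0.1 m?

Differences from MW-1: to MW-2 (Δx, Δy, Δh) = (-90, 35, -0.5); to MW-3 = (45, 45, -1.3).
Determinant of the coordinate differences = (-90)·45 − 45·35 = -5625.
∂h/∂x = [(-0.5)·45 − (-1.3)·35] / -5625 = -0.004089
∂h/∂y = [(-90)·(-1.3) − 45·(-0.5)] / -5625 = -0.02480
h(45, 25) = 87.0 + (-0.004089)·(-45) + (-0.02480)·(15) = 87.0 +0.184 -0.372 = 86.812 m.

86.8 m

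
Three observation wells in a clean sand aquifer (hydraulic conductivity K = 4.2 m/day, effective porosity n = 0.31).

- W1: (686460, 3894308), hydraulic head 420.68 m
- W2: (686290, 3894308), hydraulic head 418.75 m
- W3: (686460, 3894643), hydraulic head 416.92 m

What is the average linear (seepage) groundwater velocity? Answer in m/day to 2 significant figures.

∂h/∂x = (418.75 − 420.68) / (686290 − 686460) = +0.01135
∂h/∂y = (416.92 − 420.68) / (3894643 − 3894308) = -0.01122
|∇h| = √(0.01135² + -0.01122²) = 0.01596
Seepage velocity v = K·i/n = 4.2 × 0.01596 / 0.31 = 0.2162 m/day.

0.22 m/day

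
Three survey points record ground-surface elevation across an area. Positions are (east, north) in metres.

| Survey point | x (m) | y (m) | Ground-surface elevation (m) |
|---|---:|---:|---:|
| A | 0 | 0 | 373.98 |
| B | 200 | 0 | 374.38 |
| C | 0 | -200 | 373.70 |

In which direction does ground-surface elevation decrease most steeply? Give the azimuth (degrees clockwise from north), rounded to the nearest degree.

235°

∂z/∂x = (374.38 − 373.98) / (200 − 0) = +0.002000
∂z/∂y = (373.70 − 373.98) / (-200 − 0) = +0.001400
Steepest decrease is along −∇f: components (-0.002000 E, -0.001400 N).
Azimuth = atan2(-0.002000, -0.001400) = 235.0° ≈ 235°.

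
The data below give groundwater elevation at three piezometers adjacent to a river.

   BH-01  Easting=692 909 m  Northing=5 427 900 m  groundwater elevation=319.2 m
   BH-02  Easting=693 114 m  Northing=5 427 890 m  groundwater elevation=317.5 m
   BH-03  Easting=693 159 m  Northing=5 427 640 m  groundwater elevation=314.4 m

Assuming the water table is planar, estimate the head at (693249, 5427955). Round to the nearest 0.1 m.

317.2 m

Taking BH-01 as reference: BH-02−BH-01 = (205, -10, -1.7); BH-03−BH-01 = (250, -260, -4.8).
Determinant of the coordinate differences = 205·(-260) − 250·(-10) = -50800.
∂h/∂x = [(-1.7)·(-260) − (-4.8)·(-10)] / -50800 = -0.007756
∂h/∂y = [205·(-4.8) − 250·(-1.7)] / -50800 = +0.01100
h(693249, 5427955) = 319.2 + (-0.007756)·(340) + (+0.01100)·(55) = 319.2 -2.637 +0.605 = 317.168 m.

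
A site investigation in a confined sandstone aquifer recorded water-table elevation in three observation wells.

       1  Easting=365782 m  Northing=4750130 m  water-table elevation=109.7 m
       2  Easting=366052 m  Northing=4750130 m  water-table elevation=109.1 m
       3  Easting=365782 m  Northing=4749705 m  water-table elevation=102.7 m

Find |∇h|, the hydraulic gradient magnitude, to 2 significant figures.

∂h/∂x = (109.1 − 109.7) / (366052 − 365782) = -0.002222
∂h/∂y = (102.7 − 109.7) / (4749705 − 4750130) = +0.01647
|∇h| = √(-0.002222² + 0.01647²) = 0.01662

0.017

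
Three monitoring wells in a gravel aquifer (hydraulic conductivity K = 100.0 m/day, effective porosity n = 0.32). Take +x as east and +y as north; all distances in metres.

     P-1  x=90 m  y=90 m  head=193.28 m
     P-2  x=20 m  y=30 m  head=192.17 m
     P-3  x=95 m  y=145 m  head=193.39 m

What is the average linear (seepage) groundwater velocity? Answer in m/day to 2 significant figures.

With h = a·x + b·y + c and P-1 as origin, the differences give:
  (-70)·a + (-60)·b = -1.11
  5·a + 55·b = +0.11
Eliminate b (×55 and ×(-60), subtract): -3550·a = -54.450 → a = ∂h/∂x = +0.01534
Back-substitute: b = ∂h/∂y = +0.0006056.
|∇h| = √(0.01534² + 0.0006056²) = 0.01535
Seepage velocity v = K·i/n = 100.0 × 0.01535 / 0.32 = 4.797 m/day.

4.8 m/day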